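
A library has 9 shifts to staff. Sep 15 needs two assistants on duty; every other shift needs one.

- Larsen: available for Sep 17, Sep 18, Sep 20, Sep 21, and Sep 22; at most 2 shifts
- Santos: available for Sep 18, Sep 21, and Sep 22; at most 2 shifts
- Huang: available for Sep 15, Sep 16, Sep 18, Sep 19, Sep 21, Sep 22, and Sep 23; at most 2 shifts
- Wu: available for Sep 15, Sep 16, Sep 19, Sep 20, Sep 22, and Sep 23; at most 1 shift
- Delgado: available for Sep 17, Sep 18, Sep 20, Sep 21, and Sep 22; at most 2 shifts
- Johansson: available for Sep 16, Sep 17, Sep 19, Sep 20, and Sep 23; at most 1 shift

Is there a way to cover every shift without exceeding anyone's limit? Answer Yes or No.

No

Total capacity is 10 and 10 slots are needed, so capacity alone doesn't rule it out.
Shifts {Sep 15, Sep 16, Sep 19, Sep 23} need 5 worker-slots in total, but the assistants available for any of those shifts (Huang, Wu, and Johansson) can supply at most 4 among them. So no valid schedule exists.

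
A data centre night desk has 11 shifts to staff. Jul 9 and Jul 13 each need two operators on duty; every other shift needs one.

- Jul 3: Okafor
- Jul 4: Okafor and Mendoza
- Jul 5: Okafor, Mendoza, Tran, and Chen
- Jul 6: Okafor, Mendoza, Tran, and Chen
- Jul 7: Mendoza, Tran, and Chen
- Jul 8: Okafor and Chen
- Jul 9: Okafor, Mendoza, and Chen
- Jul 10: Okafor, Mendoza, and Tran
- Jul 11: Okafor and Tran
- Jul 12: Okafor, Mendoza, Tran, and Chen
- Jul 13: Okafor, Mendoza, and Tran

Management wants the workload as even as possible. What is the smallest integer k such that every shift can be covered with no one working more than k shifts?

4

With 4 operators and 13 worker-slots to fill, someone must work at least ⌈13/4⌉ = 4 shifts, so k ≥ 4.
k = 4 works: Jul 3→Okafor, Jul 4→Okafor, Jul 5→Tran, Jul 6→Tran, Jul 7→Mendoza, Jul 8→Okafor, Jul 9→Mendoza+Chen, Jul 10→Mendoza, Jul 11→Okafor, Jul 12→Tran, Jul 13→Mendoza+Tran.
Loads: Okafor 4, Mendoza 4, Tran 4, Chen 1 — all ≤ 4.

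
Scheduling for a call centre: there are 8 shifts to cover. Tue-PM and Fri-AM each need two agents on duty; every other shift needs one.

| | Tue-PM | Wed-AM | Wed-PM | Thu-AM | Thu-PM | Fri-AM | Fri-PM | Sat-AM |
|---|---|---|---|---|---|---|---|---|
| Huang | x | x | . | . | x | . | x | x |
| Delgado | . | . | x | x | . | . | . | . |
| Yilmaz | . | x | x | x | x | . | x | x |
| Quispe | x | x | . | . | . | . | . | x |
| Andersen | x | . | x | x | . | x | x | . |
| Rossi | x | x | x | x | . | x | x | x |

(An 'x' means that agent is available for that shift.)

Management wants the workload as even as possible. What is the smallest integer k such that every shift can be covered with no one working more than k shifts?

2

With 6 agents and 10 worker-slots to fill, someone must work at least ⌈10/6⌉ = 2 shifts, so k ≥ 2.
k = 2 works: Tue-PM→Quispe+Andersen, Wed-AM→Huang, Wed-PM→Delgado, Thu-AM→Delgado, Thu-PM→Huang, Fri-AM→Andersen+Rossi, Fri-PM→Yilmaz, Sat-AM→Yilmaz.
Loads: Huang 2, Delgado 2, Yilmaz 2, Quispe 1, Andersen 2, Rossi 1 — all ≤ 2.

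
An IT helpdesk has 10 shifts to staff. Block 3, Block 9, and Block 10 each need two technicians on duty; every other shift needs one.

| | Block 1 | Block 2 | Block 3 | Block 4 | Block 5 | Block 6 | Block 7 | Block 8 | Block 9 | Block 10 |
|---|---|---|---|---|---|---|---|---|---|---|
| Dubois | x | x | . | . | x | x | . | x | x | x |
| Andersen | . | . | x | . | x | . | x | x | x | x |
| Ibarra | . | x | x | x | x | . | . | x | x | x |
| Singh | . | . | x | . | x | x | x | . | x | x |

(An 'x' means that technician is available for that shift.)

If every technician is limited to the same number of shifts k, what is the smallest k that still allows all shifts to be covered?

With 4 technicians and 13 worker-slots to fill, someone must work at least ⌈13/4⌉ = 4 shifts, so k ≥ 4.
k = 4 works: Block 1→Dubois, Block 2→Dubois, Block 3→Andersen+Ibarra, Block 4→Ibarra, Block 5→Andersen, Block 6→Dubois, Block 7→Andersen, Block 8→Dubois, Block 9→Andersen+Ibarra, Block 10→Ibarra+Singh.
Loads: Dubois 4, Andersen 4, Ibarra 4, Singh 1 — all ≤ 4.

4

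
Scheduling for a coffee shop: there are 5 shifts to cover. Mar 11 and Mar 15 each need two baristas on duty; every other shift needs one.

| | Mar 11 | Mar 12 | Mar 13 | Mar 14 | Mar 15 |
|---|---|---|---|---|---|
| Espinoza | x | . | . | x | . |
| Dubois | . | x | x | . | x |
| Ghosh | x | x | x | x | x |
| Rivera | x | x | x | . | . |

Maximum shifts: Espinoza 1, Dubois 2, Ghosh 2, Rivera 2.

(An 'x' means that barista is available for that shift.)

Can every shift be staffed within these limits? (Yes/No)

Yes

Mar 15 can only be covered by Dubois and Ghosh, so that assignment is forced.
One valid schedule: Mar 11→Ghosh+Rivera, Mar 12→Dubois, Mar 13→Rivera, Mar 14→Espinoza, Mar 15→Dubois+Ghosh.
Loads: Espinoza 1/1, Dubois 2/2, Ghosh 2/2, Rivera 2/2 — all within limits.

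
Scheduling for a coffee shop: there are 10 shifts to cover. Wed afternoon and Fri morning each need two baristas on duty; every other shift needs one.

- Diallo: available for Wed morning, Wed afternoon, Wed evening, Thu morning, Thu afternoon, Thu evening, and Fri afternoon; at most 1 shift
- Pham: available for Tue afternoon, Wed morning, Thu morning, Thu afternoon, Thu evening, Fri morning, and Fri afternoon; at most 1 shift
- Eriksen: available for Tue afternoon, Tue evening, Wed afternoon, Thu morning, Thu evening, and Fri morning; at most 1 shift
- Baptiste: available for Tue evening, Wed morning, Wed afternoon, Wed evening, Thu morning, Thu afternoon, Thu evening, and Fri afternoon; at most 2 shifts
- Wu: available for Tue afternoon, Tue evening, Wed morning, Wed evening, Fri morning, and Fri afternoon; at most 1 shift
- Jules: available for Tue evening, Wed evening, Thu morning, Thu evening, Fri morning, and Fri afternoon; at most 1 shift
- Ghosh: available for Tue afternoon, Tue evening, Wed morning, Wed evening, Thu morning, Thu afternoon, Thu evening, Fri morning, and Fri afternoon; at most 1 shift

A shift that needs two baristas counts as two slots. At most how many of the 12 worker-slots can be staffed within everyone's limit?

8

Total capacity across all baristas is 1+1+1+2+1+1+1 = 8, and 12 slots are needed, so at most 8 can be filled.
An assignment achieving 8: Tue afternoon→Pham, Tue evening→Baptiste, Wed morning→Wu, Wed afternoon→Diallo+Eriksen, Wed evening→Jules, Thu afternoon→Baptiste, Fri morning→Ghosh.
Loads: Diallo 1/1, Pham 1/1, Eriksen 1/1, Baptiste 2/2, Wu 1/1, Jules 1/1, Ghosh 1/1.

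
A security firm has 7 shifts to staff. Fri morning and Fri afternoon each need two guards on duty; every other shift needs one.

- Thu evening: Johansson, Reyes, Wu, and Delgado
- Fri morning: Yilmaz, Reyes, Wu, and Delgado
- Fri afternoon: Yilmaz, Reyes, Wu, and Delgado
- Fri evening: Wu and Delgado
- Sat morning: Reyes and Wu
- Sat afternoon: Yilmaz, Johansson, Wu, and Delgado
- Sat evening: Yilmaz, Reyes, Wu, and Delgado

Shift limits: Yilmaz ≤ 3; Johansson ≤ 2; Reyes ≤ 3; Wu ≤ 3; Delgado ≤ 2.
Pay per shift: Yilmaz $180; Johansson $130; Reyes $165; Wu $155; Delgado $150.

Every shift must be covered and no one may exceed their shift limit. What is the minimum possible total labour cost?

$1355

Picking the cheapest available guard for each shift independently would cost $1325, but that ignores the shift limits.
An optimal schedule: Thu evening→Johansson, Fri morning→Wu+Reyes, Fri afternoon→Wu+Reyes, Fri evening→Delgado, Sat morning→Wu, Sat afternoon→Johansson, Sat evening→Delgado.
Total: 130 + 155 + 165 + 155 + 165 + 150 + 155 + 130 + 150 = $1355.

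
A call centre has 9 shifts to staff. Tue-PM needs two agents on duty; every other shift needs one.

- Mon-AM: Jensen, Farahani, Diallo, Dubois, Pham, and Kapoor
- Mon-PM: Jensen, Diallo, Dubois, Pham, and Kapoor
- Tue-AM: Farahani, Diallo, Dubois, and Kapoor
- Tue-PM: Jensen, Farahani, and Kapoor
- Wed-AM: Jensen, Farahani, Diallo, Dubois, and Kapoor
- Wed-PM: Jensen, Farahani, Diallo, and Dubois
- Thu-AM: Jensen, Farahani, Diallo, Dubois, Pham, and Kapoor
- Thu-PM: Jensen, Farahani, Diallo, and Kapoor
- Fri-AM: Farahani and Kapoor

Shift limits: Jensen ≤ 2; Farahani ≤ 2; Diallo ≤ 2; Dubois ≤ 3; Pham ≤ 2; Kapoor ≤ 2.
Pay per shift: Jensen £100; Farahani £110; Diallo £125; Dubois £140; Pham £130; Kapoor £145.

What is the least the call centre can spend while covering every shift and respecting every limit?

Picking the cheapest available agent for each shift independently would cost £1030, but that ignores the shift limits.
An optimal schedule: Mon-AM→Pham, Mon-PM→Pham, Tue-AM→Diallo, Tue-PM→Jensen+Farahani, Wed-AM→Dubois, Wed-PM→Jensen, Thu-AM→Dubois, Thu-PM→Diallo, Fri-AM→Farahani.
Total: 130 + 130 + 125 + 100 + 110 + 140 + 100 + 140 + 125 + 110 = £1210.

£1210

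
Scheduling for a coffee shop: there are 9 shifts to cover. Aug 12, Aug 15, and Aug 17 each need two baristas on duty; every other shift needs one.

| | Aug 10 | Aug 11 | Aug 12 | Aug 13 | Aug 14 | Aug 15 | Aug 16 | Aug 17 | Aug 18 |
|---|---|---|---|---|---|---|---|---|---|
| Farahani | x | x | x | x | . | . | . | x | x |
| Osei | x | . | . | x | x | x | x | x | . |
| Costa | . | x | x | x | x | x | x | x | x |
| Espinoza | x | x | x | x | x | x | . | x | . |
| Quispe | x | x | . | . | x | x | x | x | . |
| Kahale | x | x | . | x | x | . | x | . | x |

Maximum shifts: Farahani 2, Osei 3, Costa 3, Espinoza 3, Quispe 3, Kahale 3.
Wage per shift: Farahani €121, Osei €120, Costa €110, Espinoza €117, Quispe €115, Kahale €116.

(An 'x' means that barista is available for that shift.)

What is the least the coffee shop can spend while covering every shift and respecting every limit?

€1374

Picking the cheapest available barista for each shift independently would cost €1342, but that ignores the shift limits.
An optimal schedule: Aug 10→Quispe, Aug 11→Kahale, Aug 12→Costa+Espinoza, Aug 13→Kahale, Aug 14→Kahale, Aug 15→Quispe+Espinoza, Aug 16→Costa, Aug 17→Quispe+Espinoza, Aug 18→Costa.
Total: 115 + 116 + 110 + 117 + 116 + 116 + 115 + 117 + 110 + 115 + 117 + 110 = €1374.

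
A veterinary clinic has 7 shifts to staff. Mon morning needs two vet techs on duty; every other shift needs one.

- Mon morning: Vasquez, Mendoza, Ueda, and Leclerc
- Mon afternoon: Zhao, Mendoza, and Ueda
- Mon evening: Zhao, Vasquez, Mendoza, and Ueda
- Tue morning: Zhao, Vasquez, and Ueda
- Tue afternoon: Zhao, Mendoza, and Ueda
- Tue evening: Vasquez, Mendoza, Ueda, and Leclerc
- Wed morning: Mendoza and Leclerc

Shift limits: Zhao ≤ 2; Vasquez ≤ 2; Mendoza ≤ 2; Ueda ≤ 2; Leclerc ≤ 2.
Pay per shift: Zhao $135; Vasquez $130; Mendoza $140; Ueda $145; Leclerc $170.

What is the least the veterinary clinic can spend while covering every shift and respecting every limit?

Picking the cheapest available vet tech for each shift independently would cost $1070, but that ignores the shift limits.
An optimal schedule: Mon morning→Mendoza+Ueda, Mon afternoon→Zhao, Mon evening→Vasquez, Tue morning→Vasquez, Tue afternoon→Zhao, Tue evening→Ueda, Wed morning→Mendoza.
Total: 140 + 145 + 135 + 130 + 130 + 135 + 145 + 140 = $1100.

$1100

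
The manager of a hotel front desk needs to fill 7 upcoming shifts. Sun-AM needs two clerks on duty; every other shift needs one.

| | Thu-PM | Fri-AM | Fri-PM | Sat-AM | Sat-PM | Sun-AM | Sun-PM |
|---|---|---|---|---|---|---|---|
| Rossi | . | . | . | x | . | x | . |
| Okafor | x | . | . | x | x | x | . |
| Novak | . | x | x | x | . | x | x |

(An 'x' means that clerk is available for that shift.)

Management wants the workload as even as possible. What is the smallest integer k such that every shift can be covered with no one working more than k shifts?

3

With 3 clerks and 8 worker-slots to fill, someone must work at least ⌈8/3⌉ = 3 shifts, so k ≥ 3.
k = 3 works: Thu-PM→Okafor, Fri-AM→Novak, Fri-PM→Novak, Sat-AM→Rossi, Sat-PM→Okafor, Sun-AM→Rossi+Okafor, Sun-PM→Novak.
Loads: Rossi 2, Okafor 3, Novak 3 — all ≤ 3.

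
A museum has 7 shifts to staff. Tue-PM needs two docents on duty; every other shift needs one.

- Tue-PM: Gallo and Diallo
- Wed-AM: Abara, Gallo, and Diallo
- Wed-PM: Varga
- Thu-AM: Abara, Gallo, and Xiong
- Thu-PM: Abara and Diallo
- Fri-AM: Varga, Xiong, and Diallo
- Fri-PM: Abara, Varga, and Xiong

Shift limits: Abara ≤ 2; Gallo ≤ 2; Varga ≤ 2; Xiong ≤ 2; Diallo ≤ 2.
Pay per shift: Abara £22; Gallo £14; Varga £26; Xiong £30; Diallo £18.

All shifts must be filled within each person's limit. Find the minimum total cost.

£160

Tue-PM can only be covered by Gallo and Diallo, so that assignment is forced.
Wed-PM can only be covered by Varga, so that assignment is forced.
Picking the cheapest available docent for each shift independently would cost £144, but that ignores the shift limits.
An optimal schedule: Tue-PM→Gallo+Diallo, Wed-AM→Gallo, Wed-PM→Varga, Thu-AM→Abara, Thu-PM→Diallo, Fri-AM→Varga, Fri-PM→Abara.
Total: 14 + 18 + 14 + 26 + 22 + 18 + 26 + 22 = £160.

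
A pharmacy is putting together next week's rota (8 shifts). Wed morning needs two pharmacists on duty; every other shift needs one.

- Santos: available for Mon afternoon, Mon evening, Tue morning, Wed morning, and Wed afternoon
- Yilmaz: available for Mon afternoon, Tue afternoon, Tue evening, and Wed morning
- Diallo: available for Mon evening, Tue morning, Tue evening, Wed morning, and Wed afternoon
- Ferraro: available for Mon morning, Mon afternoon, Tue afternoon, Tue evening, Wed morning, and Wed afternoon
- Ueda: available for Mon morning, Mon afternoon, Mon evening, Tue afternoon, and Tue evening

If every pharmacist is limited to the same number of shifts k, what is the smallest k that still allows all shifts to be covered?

2

With 5 pharmacists and 9 worker-slots to fill, someone must work at least ⌈9/5⌉ = 2 shifts, so k ≥ 2.
k = 2 works: Mon morning→Ferraro, Mon afternoon→Yilmaz, Mon evening→Santos, Tue morning→Santos, Tue afternoon→Yilmaz, Tue evening→Ueda, Wed morning→Diallo+Ferraro, Wed afternoon→Diallo.
Loads: Santos 2, Yilmaz 2, Diallo 2, Ferraro 2, Ueda 1 — all ≤ 2.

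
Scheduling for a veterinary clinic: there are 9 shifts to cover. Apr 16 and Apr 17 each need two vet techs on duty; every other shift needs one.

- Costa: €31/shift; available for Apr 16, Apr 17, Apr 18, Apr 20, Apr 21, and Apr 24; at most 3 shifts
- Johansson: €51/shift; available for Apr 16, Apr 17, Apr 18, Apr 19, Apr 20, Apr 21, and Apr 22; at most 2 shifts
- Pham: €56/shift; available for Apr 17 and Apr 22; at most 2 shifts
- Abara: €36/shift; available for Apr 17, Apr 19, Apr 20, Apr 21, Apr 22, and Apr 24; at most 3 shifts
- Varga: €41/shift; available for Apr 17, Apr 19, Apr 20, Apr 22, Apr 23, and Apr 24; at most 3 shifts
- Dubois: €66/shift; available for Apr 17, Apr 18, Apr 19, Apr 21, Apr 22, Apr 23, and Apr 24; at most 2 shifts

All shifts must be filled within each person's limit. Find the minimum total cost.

Apr 16 can only be covered by Costa and Johansson, so that assignment is forced.
Picking the cheapest available vet tech for each shift independently would cost €386, but that ignores the shift limits.
An optimal schedule: Apr 16→Costa+Johansson, Apr 17→Varga+Johansson, Apr 18→Costa, Apr 19→Abara, Apr 20→Costa, Apr 21→Abara, Apr 22→Varga, Apr 23→Varga, Apr 24→Abara.
Total: 31 + 51 + 41 + 51 + 31 + 36 + 31 + 36 + 41 + 41 + 36 = €426.

€426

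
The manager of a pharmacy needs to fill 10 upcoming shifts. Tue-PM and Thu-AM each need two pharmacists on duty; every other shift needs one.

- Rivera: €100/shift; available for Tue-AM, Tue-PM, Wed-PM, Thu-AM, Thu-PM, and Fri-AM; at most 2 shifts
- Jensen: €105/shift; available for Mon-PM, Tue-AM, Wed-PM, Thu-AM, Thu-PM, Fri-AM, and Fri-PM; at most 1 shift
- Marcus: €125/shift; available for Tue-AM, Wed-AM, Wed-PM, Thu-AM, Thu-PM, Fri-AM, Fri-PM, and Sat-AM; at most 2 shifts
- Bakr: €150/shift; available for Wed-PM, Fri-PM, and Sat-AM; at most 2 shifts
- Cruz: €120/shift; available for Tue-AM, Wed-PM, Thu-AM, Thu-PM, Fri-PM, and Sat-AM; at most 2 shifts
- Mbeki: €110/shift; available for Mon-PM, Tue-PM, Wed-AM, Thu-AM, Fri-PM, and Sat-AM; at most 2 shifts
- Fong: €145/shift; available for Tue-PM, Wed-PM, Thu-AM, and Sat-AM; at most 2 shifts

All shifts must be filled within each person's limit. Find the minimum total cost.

€1455

Picking the cheapest available pharmacist for each shift independently would cost €1245, but that ignores the shift limits.
An optimal schedule: Mon-PM→Jensen, Tue-AM→Cruz, Tue-PM→Rivera+Mbeki, Wed-AM→Mbeki, Wed-PM→Bakr, Thu-AM→Marcus+Fong, Thu-PM→Cruz, Fri-AM→Rivera, Fri-PM→Marcus, Sat-AM→Fong.
Total: 105 + 120 + 100 + 110 + 110 + 150 + 125 + 145 + 120 + 100 + 125 + 145 = €1455.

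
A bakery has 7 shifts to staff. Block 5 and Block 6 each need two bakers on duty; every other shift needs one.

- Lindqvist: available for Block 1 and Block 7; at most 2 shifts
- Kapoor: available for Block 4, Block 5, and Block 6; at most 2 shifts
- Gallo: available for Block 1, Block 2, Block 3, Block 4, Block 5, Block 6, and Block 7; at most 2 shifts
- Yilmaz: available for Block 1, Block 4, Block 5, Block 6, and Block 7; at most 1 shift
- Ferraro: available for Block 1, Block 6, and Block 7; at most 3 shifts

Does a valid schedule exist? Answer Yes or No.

No

Total capacity is 10 and 9 slots are needed, so capacity alone doesn't rule it out.
Shifts {Block 2, Block 3, Block 4, Block 5, Block 6} need 7 worker-slots in total, but the bakers available for any of those shifts (Kapoor, Gallo, Yilmaz, and Ferraro) can supply at most 6 among them. So no valid schedule exists.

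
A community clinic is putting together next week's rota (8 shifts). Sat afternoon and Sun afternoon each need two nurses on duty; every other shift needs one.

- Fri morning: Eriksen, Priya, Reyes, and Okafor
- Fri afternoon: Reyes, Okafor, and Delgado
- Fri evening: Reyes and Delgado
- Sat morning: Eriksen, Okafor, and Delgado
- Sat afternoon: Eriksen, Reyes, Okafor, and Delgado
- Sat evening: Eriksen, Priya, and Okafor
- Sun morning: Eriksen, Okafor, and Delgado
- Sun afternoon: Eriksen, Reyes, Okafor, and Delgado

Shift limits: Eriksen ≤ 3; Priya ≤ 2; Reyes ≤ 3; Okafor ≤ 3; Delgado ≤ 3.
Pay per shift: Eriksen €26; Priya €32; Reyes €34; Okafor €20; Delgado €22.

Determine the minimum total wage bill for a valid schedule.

Picking the cheapest available nurse for each shift independently would cost €206, but that ignores the shift limits.
An optimal schedule: Fri morning→Priya, Fri afternoon→Okafor, Fri evening→Delgado, Sat morning→Okafor, Sat afternoon→Delgado+Eriksen, Sat evening→Okafor, Sun morning→Eriksen, Sun afternoon→Delgado+Eriksen.
Total: 32 + 20 + 22 + 20 + 22 + 26 + 20 + 26 + 22 + 26 = €236.

€236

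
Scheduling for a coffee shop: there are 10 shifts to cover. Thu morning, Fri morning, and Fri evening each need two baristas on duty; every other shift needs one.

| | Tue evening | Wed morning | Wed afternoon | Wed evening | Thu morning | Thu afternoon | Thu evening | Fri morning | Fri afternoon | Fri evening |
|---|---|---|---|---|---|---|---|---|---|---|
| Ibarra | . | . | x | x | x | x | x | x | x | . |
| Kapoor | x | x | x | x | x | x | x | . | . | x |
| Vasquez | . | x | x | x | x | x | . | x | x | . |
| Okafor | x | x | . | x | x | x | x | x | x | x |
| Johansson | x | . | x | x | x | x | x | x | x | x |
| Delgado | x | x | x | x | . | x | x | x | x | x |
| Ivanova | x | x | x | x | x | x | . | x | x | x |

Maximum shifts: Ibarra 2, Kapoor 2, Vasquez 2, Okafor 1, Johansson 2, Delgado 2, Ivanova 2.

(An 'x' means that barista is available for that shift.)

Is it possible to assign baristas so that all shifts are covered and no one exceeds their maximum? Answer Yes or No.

Yes

One valid schedule: Tue evening→Kapoor, Wed morning→Kapoor, Wed afternoon→Ibarra, Wed evening→Vasquez, Thu morning→Johansson+Ivanova, Thu afternoon→Okafor, Thu evening→Ibarra, Fri morning→Delgado+Ivanova, Fri afternoon→Vasquez, Fri evening→Johansson+Delgado.
Loads: Ibarra 2/2, Kapoor 2/2, Vasquez 2/2, Okafor 1/1, Johansson 2/2, Delgado 2/2, Ivanova 2/2 — all within limits.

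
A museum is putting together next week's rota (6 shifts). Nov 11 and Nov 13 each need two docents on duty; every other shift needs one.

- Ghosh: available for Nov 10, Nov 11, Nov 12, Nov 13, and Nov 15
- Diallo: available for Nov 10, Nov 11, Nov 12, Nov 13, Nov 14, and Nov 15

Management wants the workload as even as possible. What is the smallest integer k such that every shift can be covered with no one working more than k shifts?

With 2 docents and 8 worker-slots to fill, someone must work at least ⌈8/2⌉ = 4 shifts, so k ≥ 4.
k = 4 works: Nov 10→Ghosh, Nov 11→Ghosh+Diallo, Nov 12→Ghosh, Nov 13→Ghosh+Diallo, Nov 14→Diallo, Nov 15→Diallo.
Loads: Ghosh 4, Diallo 4 — all ≤ 4.

4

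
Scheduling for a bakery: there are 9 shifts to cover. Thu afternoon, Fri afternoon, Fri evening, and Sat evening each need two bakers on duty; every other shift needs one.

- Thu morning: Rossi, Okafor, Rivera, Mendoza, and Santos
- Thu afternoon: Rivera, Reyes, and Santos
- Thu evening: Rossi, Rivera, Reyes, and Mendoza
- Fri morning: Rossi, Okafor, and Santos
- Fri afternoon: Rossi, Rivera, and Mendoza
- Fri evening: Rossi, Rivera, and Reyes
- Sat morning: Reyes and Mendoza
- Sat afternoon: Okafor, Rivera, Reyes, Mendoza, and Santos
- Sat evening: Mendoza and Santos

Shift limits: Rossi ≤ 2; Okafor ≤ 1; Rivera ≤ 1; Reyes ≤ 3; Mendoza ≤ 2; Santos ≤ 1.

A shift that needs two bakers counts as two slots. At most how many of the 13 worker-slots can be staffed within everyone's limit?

Total capacity across all bakers is 2+1+1+3+2+1 = 10, and 13 slots are needed, so at most 10 can be filled.
An assignment achieving 10: Thu morning→Okafor, Thu afternoon→Rivera+Reyes, Fri morning→Rossi, Fri afternoon→Rossi+Mendoza, Fri evening→Reyes, Sat morning→Reyes, Sat evening→Mendoza+Santos.
Loads: Rossi 2/2, Okafor 1/1, Rivera 1/1, Reyes 3/3, Mendoza 2/2, Santos 1/1.

10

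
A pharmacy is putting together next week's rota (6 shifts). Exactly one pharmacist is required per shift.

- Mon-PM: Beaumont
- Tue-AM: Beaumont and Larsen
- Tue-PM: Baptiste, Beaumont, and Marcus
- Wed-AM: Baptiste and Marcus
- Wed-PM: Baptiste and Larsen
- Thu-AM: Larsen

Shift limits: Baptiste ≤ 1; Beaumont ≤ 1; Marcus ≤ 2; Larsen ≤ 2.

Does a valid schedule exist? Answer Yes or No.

Yes

Mon-PM can only be covered by Beaumont, so that assignment is forced.
Thu-AM can only be covered by Larsen, so that assignment is forced.
One valid schedule: Mon-PM→Beaumont, Tue-AM→Larsen, Tue-PM→Marcus, Wed-AM→Marcus, Wed-PM→Baptiste, Thu-AM→Larsen.
Loads: Baptiste 1/1, Beaumont 1/1, Marcus 2/2, Larsen 2/2 — all within limits.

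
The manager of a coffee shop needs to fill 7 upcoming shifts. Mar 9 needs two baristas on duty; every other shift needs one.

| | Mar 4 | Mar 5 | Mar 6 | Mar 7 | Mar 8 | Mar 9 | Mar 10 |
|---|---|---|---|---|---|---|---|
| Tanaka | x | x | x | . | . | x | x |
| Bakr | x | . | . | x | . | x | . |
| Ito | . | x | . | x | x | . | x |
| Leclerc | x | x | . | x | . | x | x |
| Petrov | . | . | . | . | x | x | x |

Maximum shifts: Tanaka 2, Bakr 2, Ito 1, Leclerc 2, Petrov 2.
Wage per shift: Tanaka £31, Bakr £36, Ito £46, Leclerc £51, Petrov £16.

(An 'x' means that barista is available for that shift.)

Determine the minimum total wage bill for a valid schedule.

£263

Mar 6 can only be covered by Tanaka, so that assignment is forced.
Picking the cheapest available barista for each shift independently would cost £208, but that ignores the shift limits.
An optimal schedule: Mar 4→Tanaka, Mar 5→Ito, Mar 6→Tanaka, Mar 7→Bakr, Mar 8→Petrov, Mar 9→Bakr+Leclerc, Mar 10→Petrov.
Total: 31 + 46 + 31 + 36 + 16 + 36 + 51 + 16 = £263.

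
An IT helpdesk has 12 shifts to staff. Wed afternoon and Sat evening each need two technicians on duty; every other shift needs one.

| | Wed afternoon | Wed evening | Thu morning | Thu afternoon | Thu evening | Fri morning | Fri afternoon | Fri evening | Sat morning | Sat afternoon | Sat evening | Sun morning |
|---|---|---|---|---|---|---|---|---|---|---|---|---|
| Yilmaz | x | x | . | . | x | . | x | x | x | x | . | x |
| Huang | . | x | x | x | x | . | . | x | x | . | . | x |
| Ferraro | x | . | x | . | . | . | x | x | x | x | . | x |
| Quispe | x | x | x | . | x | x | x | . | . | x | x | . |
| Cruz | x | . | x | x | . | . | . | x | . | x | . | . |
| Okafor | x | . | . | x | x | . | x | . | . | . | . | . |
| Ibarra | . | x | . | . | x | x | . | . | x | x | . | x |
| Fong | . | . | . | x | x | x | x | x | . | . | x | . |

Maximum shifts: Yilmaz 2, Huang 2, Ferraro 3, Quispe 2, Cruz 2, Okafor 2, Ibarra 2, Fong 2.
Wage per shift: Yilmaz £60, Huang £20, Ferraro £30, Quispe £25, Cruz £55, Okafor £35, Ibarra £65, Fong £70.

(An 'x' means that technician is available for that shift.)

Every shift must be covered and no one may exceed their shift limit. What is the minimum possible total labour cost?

Sat evening can only be covered by Quispe and Fong, so that assignment is forced.
Picking the cheapest available technician for each shift independently would cost £365, but that ignores the shift limits.
An optimal schedule: Wed afternoon→Cruz+Okafor, Wed evening→Yilmaz, Thu morning→Huang, Thu afternoon→Huang, Thu evening→Okafor, Fri morning→Quispe, Fri afternoon→Ferraro, Fri evening→Ferraro, Sat morning→Yilmaz, Sat afternoon→Cruz, Sat evening→Quispe+Fong, Sun morning→Ferraro.
Total: 55 + 35 + 60 + 20 + 20 + 35 + 25 + 30 + 30 + 60 + 55 + 25 + 70 + 30 = £550.

£550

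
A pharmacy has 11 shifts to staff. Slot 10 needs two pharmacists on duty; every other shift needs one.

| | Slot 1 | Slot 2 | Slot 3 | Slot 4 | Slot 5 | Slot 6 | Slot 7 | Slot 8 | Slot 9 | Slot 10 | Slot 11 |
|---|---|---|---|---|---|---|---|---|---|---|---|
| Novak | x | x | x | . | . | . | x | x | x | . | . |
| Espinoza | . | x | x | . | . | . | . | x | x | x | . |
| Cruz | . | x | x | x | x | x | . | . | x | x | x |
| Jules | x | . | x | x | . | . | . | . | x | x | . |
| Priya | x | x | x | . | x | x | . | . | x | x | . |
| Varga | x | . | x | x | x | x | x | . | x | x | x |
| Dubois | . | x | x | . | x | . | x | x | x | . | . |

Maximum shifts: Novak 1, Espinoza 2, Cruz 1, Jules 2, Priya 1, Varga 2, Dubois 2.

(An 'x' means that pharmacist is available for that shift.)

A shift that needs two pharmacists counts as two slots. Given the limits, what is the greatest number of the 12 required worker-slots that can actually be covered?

Total capacity across all pharmacists is 1+2+1+2+1+2+2 = 11, and 12 slots are needed, so at most 11 can be filled.
An assignment achieving 11: Slot 1→Jules, Slot 2→Espinoza, Slot 3→Dubois, Slot 4→Jules, Slot 5→Varga, Slot 6→Priya, Slot 7→Novak, Slot 8→Espinoza, Slot 9→Dubois, Slot 10→Varga, Slot 11→Cruz.
Loads: Novak 1/1, Espinoza 2/2, Cruz 1/1, Jules 2/2, Priya 1/1, Varga 2/2, Dubois 2/2.

11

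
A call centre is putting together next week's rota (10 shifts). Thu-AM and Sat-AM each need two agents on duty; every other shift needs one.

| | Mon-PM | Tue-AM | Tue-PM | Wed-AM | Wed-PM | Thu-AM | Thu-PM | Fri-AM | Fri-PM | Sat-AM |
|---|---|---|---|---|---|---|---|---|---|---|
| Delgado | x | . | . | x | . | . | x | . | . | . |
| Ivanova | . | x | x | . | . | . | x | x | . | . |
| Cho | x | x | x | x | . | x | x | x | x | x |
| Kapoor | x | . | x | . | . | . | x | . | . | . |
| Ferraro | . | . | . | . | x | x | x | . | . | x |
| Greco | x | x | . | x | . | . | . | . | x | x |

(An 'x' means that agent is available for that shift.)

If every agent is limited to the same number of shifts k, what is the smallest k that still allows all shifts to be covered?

2

With 6 agents and 12 worker-slots to fill, someone must work at least ⌈12/6⌉ = 2 shifts, so k ≥ 2.
k = 2 works: Mon-PM→Delgado, Tue-AM→Ivanova, Tue-PM→Kapoor, Wed-AM→Delgado, Wed-PM→Ferraro, Thu-AM→Cho+Ferraro, Thu-PM→Kapoor, Fri-AM→Ivanova, Fri-PM→Greco, Sat-AM→Cho+Greco.
Loads: Delgado 2, Ivanova 2, Cho 2, Kapoor 2, Ferraro 2, Greco 2 — all ≤ 2.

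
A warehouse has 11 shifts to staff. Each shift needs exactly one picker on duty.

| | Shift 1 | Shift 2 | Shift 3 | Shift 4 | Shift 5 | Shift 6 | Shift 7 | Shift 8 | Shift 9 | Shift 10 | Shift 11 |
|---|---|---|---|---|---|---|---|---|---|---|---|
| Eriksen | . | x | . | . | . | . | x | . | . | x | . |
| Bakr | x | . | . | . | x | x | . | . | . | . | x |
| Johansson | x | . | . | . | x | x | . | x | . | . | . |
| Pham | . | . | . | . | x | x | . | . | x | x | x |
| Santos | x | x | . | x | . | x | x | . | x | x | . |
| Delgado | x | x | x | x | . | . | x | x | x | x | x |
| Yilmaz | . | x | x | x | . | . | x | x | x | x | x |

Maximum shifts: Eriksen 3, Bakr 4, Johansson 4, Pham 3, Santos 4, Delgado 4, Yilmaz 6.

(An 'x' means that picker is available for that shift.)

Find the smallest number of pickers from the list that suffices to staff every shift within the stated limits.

11 slots to fill and no one can take more than 6, so at least ⌈11/6⌉ = 2 pickers are needed.
Any 2 pickers together have capacity at most 6+4 = 10 < 11 slots, so 2 can never suffice.
Eriksen, Bakr, and Delgado alone can cover everything: Shift 1→Bakr, Shift 2→Eriksen, Shift 3→Delgado, Shift 4→Delgado, Shift 5→Bakr, Shift 6→Bakr, Shift 7→Eriksen, Shift 8→Delgado, Shift 9→Delgado, Shift 10→Eriksen, Shift 11→Bakr.

3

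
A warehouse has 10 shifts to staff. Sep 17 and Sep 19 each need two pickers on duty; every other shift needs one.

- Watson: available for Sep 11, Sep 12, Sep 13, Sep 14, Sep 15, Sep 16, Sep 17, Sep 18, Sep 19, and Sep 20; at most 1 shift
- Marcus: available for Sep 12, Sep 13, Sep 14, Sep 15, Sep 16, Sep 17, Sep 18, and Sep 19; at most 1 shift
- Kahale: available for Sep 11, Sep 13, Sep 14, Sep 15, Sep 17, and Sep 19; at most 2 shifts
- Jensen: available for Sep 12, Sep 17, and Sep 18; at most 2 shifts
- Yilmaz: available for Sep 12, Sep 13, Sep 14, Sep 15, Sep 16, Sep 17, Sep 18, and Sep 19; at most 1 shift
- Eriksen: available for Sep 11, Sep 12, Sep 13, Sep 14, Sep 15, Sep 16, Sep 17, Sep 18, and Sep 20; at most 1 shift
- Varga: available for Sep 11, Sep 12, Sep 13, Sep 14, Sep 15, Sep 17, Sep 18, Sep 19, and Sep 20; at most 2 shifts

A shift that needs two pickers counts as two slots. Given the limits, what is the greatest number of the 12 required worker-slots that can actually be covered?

Total capacity across all pickers is 1+1+2+2+1+1+2 = 10, and 12 slots are needed, so at most 10 can be filled.
An assignment achieving 10: Sep 11→Kahale, Sep 12→Jensen, Sep 13→Eriksen, Sep 14→Varga, Sep 15→Varga, Sep 16→Marcus, Sep 18→Jensen, Sep 19→Kahale+Yilmaz, Sep 20→Watson.
Loads: Watson 1/1, Marcus 1/1, Kahale 2/2, Jensen 2/2, Yilmaz 1/1, Eriksen 1/1, Varga 2/2.

10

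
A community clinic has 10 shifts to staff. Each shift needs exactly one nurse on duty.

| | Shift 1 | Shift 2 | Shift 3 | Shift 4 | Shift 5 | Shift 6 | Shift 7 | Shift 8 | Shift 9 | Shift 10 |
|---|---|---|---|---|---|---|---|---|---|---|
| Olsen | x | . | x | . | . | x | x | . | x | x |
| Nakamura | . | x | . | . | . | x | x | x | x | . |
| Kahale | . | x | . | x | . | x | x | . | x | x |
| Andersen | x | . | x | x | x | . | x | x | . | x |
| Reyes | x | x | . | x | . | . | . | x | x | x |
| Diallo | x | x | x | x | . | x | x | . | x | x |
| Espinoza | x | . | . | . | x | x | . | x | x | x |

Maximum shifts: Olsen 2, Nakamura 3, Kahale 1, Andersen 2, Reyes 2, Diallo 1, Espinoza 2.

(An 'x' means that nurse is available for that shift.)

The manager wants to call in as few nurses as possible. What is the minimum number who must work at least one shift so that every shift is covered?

5

10 slots to fill and no one can take more than 3, so at least ⌈10/3⌉ = 4 nurses are needed.
Any 4 nurses together have capacity at most 3+2+2+2 = 9 < 10 slots, so 4 can never suffice.
Olsen, Nakamura, Kahale, Andersen, and Reyes alone can cover everything: Shift 1→Olsen, Shift 2→Nakamura, Shift 3→Olsen, Shift 4→Kahale, Shift 5→Andersen, Shift 6→Nakamura, Shift 7→Andersen, Shift 8→Nakamura, Shift 9→Reyes, Shift 10→Reyes.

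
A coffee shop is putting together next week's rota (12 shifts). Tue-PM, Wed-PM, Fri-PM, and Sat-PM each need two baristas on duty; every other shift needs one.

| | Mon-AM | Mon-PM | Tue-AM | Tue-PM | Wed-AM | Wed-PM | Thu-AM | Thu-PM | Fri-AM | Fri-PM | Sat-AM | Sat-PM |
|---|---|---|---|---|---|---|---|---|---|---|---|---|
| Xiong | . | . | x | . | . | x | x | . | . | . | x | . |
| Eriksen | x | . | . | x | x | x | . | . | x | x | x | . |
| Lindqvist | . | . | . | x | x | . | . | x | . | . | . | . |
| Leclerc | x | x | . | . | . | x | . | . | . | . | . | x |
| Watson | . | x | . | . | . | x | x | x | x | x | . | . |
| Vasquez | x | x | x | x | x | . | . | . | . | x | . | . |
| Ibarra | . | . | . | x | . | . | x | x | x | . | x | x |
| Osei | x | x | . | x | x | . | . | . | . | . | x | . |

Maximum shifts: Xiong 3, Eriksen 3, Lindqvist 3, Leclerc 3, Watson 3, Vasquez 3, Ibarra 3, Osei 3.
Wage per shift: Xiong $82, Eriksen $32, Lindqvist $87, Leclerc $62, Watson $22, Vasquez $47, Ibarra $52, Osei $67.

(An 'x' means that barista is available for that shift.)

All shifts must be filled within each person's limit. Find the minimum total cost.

Sat-PM can only be covered by Leclerc and Ibarra, so that assignment is forced.
Picking the cheapest available barista for each shift independently would cost $532, but that ignores the shift limits.
An optimal schedule: Mon-AM→Eriksen, Mon-PM→Leclerc, Tue-AM→Vasquez, Tue-PM→Ibarra+Osei, Wed-AM→Vasquez, Wed-PM→Eriksen+Leclerc, Thu-AM→Watson, Thu-PM→Watson, Fri-AM→Watson, Fri-PM→Eriksen+Vasquez, Sat-AM→Ibarra, Sat-PM→Ibarra+Leclerc.
Total: 32 + 62 + 47 + 52 + 67 + 47 + 32 + 62 + 22 + 22 + 22 + 32 + 47 + 52 + 52 + 62 = $712.

$712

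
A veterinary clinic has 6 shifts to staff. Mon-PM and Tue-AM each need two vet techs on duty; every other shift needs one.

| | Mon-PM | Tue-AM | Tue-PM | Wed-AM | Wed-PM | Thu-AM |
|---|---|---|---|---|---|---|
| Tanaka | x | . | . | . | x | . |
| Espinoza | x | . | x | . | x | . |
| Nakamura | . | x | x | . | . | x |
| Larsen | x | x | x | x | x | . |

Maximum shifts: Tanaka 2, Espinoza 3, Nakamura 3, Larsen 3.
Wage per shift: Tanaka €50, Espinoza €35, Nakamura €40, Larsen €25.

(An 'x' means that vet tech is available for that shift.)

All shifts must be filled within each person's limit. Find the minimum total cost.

Tue-AM can only be covered by Nakamura and Larsen, so that assignment is forced.
Wed-AM can only be covered by Larsen, so that assignment is forced.
Thu-AM can only be covered by Nakamura, so that assignment is forced.
Picking the cheapest available vet tech for each shift independently would cost €240, but that ignores the shift limits.
An optimal schedule: Mon-PM→Larsen+Espinoza, Tue-AM→Larsen+Nakamura, Tue-PM→Espinoza, Wed-AM→Larsen, Wed-PM→Espinoza, Thu-AM→Nakamura.
Total: 25 + 35 + 25 + 40 + 35 + 25 + 35 + 40 = €260.

€260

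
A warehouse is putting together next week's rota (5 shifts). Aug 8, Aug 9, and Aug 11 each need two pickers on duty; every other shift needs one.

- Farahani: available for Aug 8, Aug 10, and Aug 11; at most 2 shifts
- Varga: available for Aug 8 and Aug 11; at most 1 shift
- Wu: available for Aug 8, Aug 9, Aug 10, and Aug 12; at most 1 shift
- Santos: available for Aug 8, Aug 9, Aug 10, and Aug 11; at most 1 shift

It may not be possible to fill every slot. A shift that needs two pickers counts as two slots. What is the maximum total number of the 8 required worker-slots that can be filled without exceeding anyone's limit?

Total capacity across all pickers is 2+1+1+1 = 5, and 8 slots are needed, so at most 5 can be filled.
An assignment achieving 5: Aug 9→Santos, Aug 10→Farahani, Aug 11→Farahani+Varga, Aug 12→Wu.
Loads: Farahani 2/2, Varga 1/1, Wu 1/1, Santos 1/1.

5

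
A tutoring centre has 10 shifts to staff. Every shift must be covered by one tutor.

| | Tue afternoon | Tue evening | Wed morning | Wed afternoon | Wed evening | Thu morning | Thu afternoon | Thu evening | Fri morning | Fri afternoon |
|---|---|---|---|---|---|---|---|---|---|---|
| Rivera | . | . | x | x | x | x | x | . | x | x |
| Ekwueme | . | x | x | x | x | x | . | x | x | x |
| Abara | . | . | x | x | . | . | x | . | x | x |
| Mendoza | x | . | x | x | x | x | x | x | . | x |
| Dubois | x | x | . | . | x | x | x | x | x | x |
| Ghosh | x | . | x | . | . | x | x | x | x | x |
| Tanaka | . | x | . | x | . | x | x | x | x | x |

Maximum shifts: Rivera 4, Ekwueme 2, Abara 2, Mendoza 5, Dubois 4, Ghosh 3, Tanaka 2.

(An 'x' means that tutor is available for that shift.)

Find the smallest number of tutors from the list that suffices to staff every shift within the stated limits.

10 slots to fill and no one can take more than 5, so at least ⌈10/5⌉ = 2 tutors are needed.
Any 2 tutors together have capacity at most 5+4 = 9 < 10 slots, so 2 can never suffice.
Rivera, Ekwueme, and Mendoza alone can cover everything: Tue afternoon→Mendoza, Tue evening→Ekwueme, Wed morning→Rivera, Wed afternoon→Rivera, Wed evening→Mendoza, Thu morning→Mendoza, Thu afternoon→Rivera, Thu evening→Ekwueme, Fri morning→Rivera, Fri afternoon→Mendoza.

3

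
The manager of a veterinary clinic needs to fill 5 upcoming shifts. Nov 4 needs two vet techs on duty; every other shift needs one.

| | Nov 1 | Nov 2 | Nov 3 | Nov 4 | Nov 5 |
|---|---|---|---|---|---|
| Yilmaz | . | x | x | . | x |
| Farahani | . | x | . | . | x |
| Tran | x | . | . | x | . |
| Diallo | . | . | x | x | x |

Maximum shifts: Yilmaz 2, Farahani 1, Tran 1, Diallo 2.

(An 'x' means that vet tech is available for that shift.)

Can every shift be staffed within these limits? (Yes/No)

No

Total capacity is 6 and 6 slots are needed, so capacity alone doesn't rule it out.
Shifts {Nov 1, Nov 4} need 3 worker-slots in total, but the vet techs available for any of those shifts (Tran and Diallo) can supply at most 2 among them. So no valid schedule exists.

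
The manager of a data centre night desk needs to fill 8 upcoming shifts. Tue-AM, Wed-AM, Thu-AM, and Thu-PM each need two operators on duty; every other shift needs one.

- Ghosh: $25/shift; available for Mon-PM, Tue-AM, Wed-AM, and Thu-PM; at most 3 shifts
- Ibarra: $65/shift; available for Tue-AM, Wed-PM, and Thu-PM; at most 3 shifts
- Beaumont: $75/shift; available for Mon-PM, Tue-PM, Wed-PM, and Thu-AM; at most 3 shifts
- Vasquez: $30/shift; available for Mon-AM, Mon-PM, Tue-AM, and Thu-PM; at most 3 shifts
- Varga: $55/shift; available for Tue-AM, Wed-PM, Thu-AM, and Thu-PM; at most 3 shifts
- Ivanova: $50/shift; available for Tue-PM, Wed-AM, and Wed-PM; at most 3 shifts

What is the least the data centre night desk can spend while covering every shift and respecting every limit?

$500

Mon-AM can only be covered by Vasquez, so that assignment is forced.
Wed-AM can only be covered by Ghosh and Ivanova, so that assignment is forced.
Thu-AM can only be covered by Beaumont and Varga, so that assignment is forced.
Picking the cheapest available operator for each shift independently would cost $470, but that ignores the shift limits.
An optimal schedule: Mon-AM→Vasquez, Mon-PM→Ghosh, Tue-AM→Ghosh+Vasquez, Tue-PM→Ivanova, Wed-AM→Ghosh+Ivanova, Wed-PM→Ivanova, Thu-AM→Varga+Beaumont, Thu-PM→Vasquez+Varga.
Total: 30 + 25 + 25 + 30 + 50 + 25 + 50 + 50 + 55 + 75 + 30 + 55 = $500.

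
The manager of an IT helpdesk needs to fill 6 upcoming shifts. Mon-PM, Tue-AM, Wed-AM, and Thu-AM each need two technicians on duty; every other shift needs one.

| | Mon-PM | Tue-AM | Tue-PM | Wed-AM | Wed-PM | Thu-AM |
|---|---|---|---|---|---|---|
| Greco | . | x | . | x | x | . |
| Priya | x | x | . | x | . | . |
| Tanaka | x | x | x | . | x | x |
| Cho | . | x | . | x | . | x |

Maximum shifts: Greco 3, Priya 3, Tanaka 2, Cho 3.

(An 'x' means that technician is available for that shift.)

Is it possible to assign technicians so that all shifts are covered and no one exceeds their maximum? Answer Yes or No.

Total capacity is 11 and 10 slots are needed, so capacity alone doesn't rule it out.
Shifts {Mon-PM, Tue-PM, Thu-AM} need 5 worker-slots in total, but the technicians available for any of those shifts (Priya, Tanaka, and Cho) can supply at most 4 among them. So no valid schedule exists.

No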